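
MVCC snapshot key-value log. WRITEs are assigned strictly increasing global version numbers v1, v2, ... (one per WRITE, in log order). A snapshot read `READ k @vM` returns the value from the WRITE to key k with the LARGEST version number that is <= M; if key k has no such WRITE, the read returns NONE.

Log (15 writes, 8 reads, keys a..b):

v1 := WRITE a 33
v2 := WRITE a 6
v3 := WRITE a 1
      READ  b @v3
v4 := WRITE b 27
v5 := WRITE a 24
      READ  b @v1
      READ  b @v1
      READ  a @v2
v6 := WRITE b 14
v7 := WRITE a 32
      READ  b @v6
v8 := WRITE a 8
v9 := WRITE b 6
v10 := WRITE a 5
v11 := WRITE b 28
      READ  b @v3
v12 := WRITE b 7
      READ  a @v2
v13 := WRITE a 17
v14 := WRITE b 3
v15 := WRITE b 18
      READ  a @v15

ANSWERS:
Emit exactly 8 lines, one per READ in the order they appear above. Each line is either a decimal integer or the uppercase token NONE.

Answer: NONE
NONE
NONE
6
14
NONE
6
17

Derivation:
v1: WRITE a=33  (a history now [(1, 33)])
v2: WRITE a=6  (a history now [(1, 33), (2, 6)])
v3: WRITE a=1  (a history now [(1, 33), (2, 6), (3, 1)])
READ b @v3: history=[] -> no version <= 3 -> NONE
v4: WRITE b=27  (b history now [(4, 27)])
v5: WRITE a=24  (a history now [(1, 33), (2, 6), (3, 1), (5, 24)])
READ b @v1: history=[(4, 27)] -> no version <= 1 -> NONE
READ b @v1: history=[(4, 27)] -> no version <= 1 -> NONE
READ a @v2: history=[(1, 33), (2, 6), (3, 1), (5, 24)] -> pick v2 -> 6
v6: WRITE b=14  (b history now [(4, 27), (6, 14)])
v7: WRITE a=32  (a history now [(1, 33), (2, 6), (3, 1), (5, 24), (7, 32)])
READ b @v6: history=[(4, 27), (6, 14)] -> pick v6 -> 14
v8: WRITE a=8  (a history now [(1, 33), (2, 6), (3, 1), (5, 24), (7, 32), (8, 8)])
v9: WRITE b=6  (b history now [(4, 27), (6, 14), (9, 6)])
v10: WRITE a=5  (a history now [(1, 33), (2, 6), (3, 1), (5, 24), (7, 32), (8, 8), (10, 5)])
v11: WRITE b=28  (b history now [(4, 27), (6, 14), (9, 6), (11, 28)])
READ b @v3: history=[(4, 27), (6, 14), (9, 6), (11, 28)] -> no version <= 3 -> NONE
v12: WRITE b=7  (b history now [(4, 27), (6, 14), (9, 6), (11, 28), (12, 7)])
READ a @v2: history=[(1, 33), (2, 6), (3, 1), (5, 24), (7, 32), (8, 8), (10, 5)] -> pick v2 -> 6
v13: WRITE a=17  (a history now [(1, 33), (2, 6), (3, 1), (5, 24), (7, 32), (8, 8), (10, 5), (13, 17)])
v14: WRITE b=3  (b history now [(4, 27), (6, 14), (9, 6), (11, 28), (12, 7), (14, 3)])
v15: WRITE b=18  (b history now [(4, 27), (6, 14), (9, 6), (11, 28), (12, 7), (14, 3), (15, 18)])
READ a @v15: history=[(1, 33), (2, 6), (3, 1), (5, 24), (7, 32), (8, 8), (10, 5), (13, 17)] -> pick v13 -> 17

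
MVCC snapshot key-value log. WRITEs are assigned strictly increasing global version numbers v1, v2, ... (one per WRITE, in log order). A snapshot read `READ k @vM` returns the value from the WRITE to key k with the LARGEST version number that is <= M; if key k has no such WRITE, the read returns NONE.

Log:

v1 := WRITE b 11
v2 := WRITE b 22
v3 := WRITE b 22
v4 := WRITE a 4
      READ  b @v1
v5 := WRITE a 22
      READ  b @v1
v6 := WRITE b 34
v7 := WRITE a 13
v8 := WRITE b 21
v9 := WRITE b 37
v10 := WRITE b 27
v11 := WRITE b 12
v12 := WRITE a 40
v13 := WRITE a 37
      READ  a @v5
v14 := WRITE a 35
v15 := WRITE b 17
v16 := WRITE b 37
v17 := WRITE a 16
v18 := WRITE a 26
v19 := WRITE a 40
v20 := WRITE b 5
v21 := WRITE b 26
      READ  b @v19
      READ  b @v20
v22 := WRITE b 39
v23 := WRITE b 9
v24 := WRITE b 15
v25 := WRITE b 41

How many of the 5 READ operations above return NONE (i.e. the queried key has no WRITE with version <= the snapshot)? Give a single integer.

Answer: 0

Derivation:
v1: WRITE b=11  (b history now [(1, 11)])
v2: WRITE b=22  (b history now [(1, 11), (2, 22)])
v3: WRITE b=22  (b history now [(1, 11), (2, 22), (3, 22)])
v4: WRITE a=4  (a history now [(4, 4)])
READ b @v1: history=[(1, 11), (2, 22), (3, 22)] -> pick v1 -> 11
v5: WRITE a=22  (a history now [(4, 4), (5, 22)])
READ b @v1: history=[(1, 11), (2, 22), (3, 22)] -> pick v1 -> 11
v6: WRITE b=34  (b history now [(1, 11), (2, 22), (3, 22), (6, 34)])
v7: WRITE a=13  (a history now [(4, 4), (5, 22), (7, 13)])
v8: WRITE b=21  (b history now [(1, 11), (2, 22), (3, 22), (6, 34), (8, 21)])
v9: WRITE b=37  (b history now [(1, 11), (2, 22), (3, 22), (6, 34), (8, 21), (9, 37)])
v10: WRITE b=27  (b history now [(1, 11), (2, 22), (3, 22), (6, 34), (8, 21), (9, 37), (10, 27)])
v11: WRITE b=12  (b history now [(1, 11), (2, 22), (3, 22), (6, 34), (8, 21), (9, 37), (10, 27), (11, 12)])
v12: WRITE a=40  (a history now [(4, 4), (5, 22), (7, 13), (12, 40)])
v13: WRITE a=37  (a history now [(4, 4), (5, 22), (7, 13), (12, 40), (13, 37)])
READ a @v5: history=[(4, 4), (5, 22), (7, 13), (12, 40), (13, 37)] -> pick v5 -> 22
v14: WRITE a=35  (a history now [(4, 4), (5, 22), (7, 13), (12, 40), (13, 37), (14, 35)])
v15: WRITE b=17  (b history now [(1, 11), (2, 22), (3, 22), (6, 34), (8, 21), (9, 37), (10, 27), (11, 12), (15, 17)])
v16: WRITE b=37  (b history now [(1, 11), (2, 22), (3, 22), (6, 34), (8, 21), (9, 37), (10, 27), (11, 12), (15, 17), (16, 37)])
v17: WRITE a=16  (a history now [(4, 4), (5, 22), (7, 13), (12, 40), (13, 37), (14, 35), (17, 16)])
v18: WRITE a=26  (a history now [(4, 4), (5, 22), (7, 13), (12, 40), (13, 37), (14, 35), (17, 16), (18, 26)])
v19: WRITE a=40  (a history now [(4, 4), (5, 22), (7, 13), (12, 40), (13, 37), (14, 35), (17, 16), (18, 26), (19, 40)])
v20: WRITE b=5  (b history now [(1, 11), (2, 22), (3, 22), (6, 34), (8, 21), (9, 37), (10, 27), (11, 12), (15, 17), (16, 37), (20, 5)])
v21: WRITE b=26  (b history now [(1, 11), (2, 22), (3, 22), (6, 34), (8, 21), (9, 37), (10, 27), (11, 12), (15, 17), (16, 37), (20, 5), (21, 26)])
READ b @v19: history=[(1, 11), (2, 22), (3, 22), (6, 34), (8, 21), (9, 37), (10, 27), (11, 12), (15, 17), (16, 37), (20, 5), (21, 26)] -> pick v16 -> 37
READ b @v20: history=[(1, 11), (2, 22), (3, 22), (6, 34), (8, 21), (9, 37), (10, 27), (11, 12), (15, 17), (16, 37), (20, 5), (21, 26)] -> pick v20 -> 5
v22: WRITE b=39  (b history now [(1, 11), (2, 22), (3, 22), (6, 34), (8, 21), (9, 37), (10, 27), (11, 12), (15, 17), (16, 37), (20, 5), (21, 26), (22, 39)])
v23: WRITE b=9  (b history now [(1, 11), (2, 22), (3, 22), (6, 34), (8, 21), (9, 37), (10, 27), (11, 12), (15, 17), (16, 37), (20, 5), (21, 26), (22, 39), (23, 9)])
v24: WRITE b=15  (b history now [(1, 11), (2, 22), (3, 22), (6, 34), (8, 21), (9, 37), (10, 27), (11, 12), (15, 17), (16, 37), (20, 5), (21, 26), (22, 39), (23, 9), (24, 15)])
v25: WRITE b=41  (b history now [(1, 11), (2, 22), (3, 22), (6, 34), (8, 21), (9, 37), (10, 27), (11, 12), (15, 17), (16, 37), (20, 5), (21, 26), (22, 39), (23, 9), (24, 15), (25, 41)])
Read results in order: ['11', '11', '22', '37', '5']
NONE count = 0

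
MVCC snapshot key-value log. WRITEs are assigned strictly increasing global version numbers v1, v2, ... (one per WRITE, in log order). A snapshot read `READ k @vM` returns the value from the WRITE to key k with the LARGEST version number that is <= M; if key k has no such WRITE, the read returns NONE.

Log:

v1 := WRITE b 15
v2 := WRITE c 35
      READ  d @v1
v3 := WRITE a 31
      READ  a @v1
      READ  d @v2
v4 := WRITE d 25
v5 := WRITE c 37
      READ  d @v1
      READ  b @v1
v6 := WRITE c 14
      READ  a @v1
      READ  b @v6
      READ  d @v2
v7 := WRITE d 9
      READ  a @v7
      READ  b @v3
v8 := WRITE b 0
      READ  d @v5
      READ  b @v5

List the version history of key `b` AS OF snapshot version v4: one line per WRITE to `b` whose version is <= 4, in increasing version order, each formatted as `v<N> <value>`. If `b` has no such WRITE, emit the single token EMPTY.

Answer: v1 15

Derivation:
Scan writes for key=b with version <= 4:
  v1 WRITE b 15 -> keep
  v2 WRITE c 35 -> skip
  v3 WRITE a 31 -> skip
  v4 WRITE d 25 -> skip
  v5 WRITE c 37 -> skip
  v6 WRITE c 14 -> skip
  v7 WRITE d 9 -> skip
  v8 WRITE b 0 -> drop (> snap)
Collected: [(1, 15)]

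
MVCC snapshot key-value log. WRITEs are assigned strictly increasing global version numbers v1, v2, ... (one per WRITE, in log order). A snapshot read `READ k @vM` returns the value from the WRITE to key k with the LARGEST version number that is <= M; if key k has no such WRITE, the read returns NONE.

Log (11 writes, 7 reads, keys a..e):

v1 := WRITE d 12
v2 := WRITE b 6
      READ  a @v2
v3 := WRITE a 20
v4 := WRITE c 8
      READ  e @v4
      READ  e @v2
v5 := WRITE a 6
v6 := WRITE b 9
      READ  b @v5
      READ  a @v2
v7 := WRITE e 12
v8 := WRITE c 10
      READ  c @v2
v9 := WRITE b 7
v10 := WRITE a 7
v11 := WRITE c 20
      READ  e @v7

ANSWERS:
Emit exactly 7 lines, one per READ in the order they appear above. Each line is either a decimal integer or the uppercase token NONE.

Answer: NONE
NONE
NONE
6
NONE
NONE
12

Derivation:
v1: WRITE d=12  (d history now [(1, 12)])
v2: WRITE b=6  (b history now [(2, 6)])
READ a @v2: history=[] -> no version <= 2 -> NONE
v3: WRITE a=20  (a history now [(3, 20)])
v4: WRITE c=8  (c history now [(4, 8)])
READ e @v4: history=[] -> no version <= 4 -> NONE
READ e @v2: history=[] -> no version <= 2 -> NONE
v5: WRITE a=6  (a history now [(3, 20), (5, 6)])
v6: WRITE b=9  (b history now [(2, 6), (6, 9)])
READ b @v5: history=[(2, 6), (6, 9)] -> pick v2 -> 6
READ a @v2: history=[(3, 20), (5, 6)] -> no version <= 2 -> NONE
v7: WRITE e=12  (e history now [(7, 12)])
v8: WRITE c=10  (c history now [(4, 8), (8, 10)])
READ c @v2: history=[(4, 8), (8, 10)] -> no version <= 2 -> NONE
v9: WRITE b=7  (b history now [(2, 6), (6, 9), (9, 7)])
v10: WRITE a=7  (a history now [(3, 20), (5, 6), (10, 7)])
v11: WRITE c=20  (c history now [(4, 8), (8, 10), (11, 20)])
READ e @v7: history=[(7, 12)] -> pick v7 -> 12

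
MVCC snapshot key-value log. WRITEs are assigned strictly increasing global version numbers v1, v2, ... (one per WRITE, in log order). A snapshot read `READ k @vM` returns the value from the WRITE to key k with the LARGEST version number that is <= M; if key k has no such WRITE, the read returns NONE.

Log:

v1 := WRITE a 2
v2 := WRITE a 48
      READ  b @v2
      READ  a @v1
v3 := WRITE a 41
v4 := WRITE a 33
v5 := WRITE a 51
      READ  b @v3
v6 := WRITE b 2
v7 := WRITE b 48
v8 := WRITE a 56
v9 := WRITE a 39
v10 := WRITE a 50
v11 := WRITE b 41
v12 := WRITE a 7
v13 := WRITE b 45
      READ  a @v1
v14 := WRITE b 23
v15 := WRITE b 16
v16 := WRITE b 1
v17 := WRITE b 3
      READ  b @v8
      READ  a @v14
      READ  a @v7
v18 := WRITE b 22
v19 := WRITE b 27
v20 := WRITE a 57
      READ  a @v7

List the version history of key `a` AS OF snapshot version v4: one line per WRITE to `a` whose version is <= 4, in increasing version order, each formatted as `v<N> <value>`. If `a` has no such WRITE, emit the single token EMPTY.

Answer: v1 2
v2 48
v3 41
v4 33

Derivation:
Scan writes for key=a with version <= 4:
  v1 WRITE a 2 -> keep
  v2 WRITE a 48 -> keep
  v3 WRITE a 41 -> keep
  v4 WRITE a 33 -> keep
  v5 WRITE a 51 -> drop (> snap)
  v6 WRITE b 2 -> skip
  v7 WRITE b 48 -> skip
  v8 WRITE a 56 -> drop (> snap)
  v9 WRITE a 39 -> drop (> snap)
  v10 WRITE a 50 -> drop (> snap)
  v11 WRITE b 41 -> skip
  v12 WRITE a 7 -> drop (> snap)
  v13 WRITE b 45 -> skip
  v14 WRITE b 23 -> skip
  v15 WRITE b 16 -> skip
  v16 WRITE b 1 -> skip
  v17 WRITE b 3 -> skip
  v18 WRITE b 22 -> skip
  v19 WRITE b 27 -> skip
  v20 WRITE a 57 -> drop (> snap)
Collected: [(1, 2), (2, 48), (3, 41), (4, 33)]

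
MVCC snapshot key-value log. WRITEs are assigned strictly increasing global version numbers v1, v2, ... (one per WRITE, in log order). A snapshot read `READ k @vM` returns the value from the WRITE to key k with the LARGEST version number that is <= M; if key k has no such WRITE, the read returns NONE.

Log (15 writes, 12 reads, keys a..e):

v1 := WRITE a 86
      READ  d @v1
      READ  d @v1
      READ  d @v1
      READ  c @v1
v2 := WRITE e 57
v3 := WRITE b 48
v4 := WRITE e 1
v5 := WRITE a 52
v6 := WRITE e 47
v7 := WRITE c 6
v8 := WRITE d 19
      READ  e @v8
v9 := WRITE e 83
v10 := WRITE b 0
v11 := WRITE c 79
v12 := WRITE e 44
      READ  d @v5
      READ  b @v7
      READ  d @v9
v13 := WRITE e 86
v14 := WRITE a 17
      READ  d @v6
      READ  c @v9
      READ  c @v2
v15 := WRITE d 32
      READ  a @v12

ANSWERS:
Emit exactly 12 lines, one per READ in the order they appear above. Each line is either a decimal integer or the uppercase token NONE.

v1: WRITE a=86  (a history now [(1, 86)])
READ d @v1: history=[] -> no version <= 1 -> NONE
READ d @v1: history=[] -> no version <= 1 -> NONE
READ d @v1: history=[] -> no version <= 1 -> NONE
READ c @v1: history=[] -> no version <= 1 -> NONE
v2: WRITE e=57  (e history now [(2, 57)])
v3: WRITE b=48  (b history now [(3, 48)])
v4: WRITE e=1  (e history now [(2, 57), (4, 1)])
v5: WRITE a=52  (a history now [(1, 86), (5, 52)])
v6: WRITE e=47  (e history now [(2, 57), (4, 1), (6, 47)])
v7: WRITE c=6  (c history now [(7, 6)])
v8: WRITE d=19  (d history now [(8, 19)])
READ e @v8: history=[(2, 57), (4, 1), (6, 47)] -> pick v6 -> 47
v9: WRITE e=83  (e history now [(2, 57), (4, 1), (6, 47), (9, 83)])
v10: WRITE b=0  (b history now [(3, 48), (10, 0)])
v11: WRITE c=79  (c history now [(7, 6), (11, 79)])
v12: WRITE e=44  (e history now [(2, 57), (4, 1), (6, 47), (9, 83), (12, 44)])
READ d @v5: history=[(8, 19)] -> no version <= 5 -> NONE
READ b @v7: history=[(3, 48), (10, 0)] -> pick v3 -> 48
READ d @v9: history=[(8, 19)] -> pick v8 -> 19
v13: WRITE e=86  (e history now [(2, 57), (4, 1), (6, 47), (9, 83), (12, 44), (13, 86)])
v14: WRITE a=17  (a history now [(1, 86), (5, 52), (14, 17)])
READ d @v6: history=[(8, 19)] -> no version <= 6 -> NONE
READ c @v9: history=[(7, 6), (11, 79)] -> pick v7 -> 6
READ c @v2: history=[(7, 6), (11, 79)] -> no version <= 2 -> NONE
v15: WRITE d=32  (d history now [(8, 19), (15, 32)])
READ a @v12: history=[(1, 86), (5, 52), (14, 17)] -> pick v5 -> 52

Answer: NONE
NONE
NONE
NONE
47
NONE
48
19
NONE
6
NONE
52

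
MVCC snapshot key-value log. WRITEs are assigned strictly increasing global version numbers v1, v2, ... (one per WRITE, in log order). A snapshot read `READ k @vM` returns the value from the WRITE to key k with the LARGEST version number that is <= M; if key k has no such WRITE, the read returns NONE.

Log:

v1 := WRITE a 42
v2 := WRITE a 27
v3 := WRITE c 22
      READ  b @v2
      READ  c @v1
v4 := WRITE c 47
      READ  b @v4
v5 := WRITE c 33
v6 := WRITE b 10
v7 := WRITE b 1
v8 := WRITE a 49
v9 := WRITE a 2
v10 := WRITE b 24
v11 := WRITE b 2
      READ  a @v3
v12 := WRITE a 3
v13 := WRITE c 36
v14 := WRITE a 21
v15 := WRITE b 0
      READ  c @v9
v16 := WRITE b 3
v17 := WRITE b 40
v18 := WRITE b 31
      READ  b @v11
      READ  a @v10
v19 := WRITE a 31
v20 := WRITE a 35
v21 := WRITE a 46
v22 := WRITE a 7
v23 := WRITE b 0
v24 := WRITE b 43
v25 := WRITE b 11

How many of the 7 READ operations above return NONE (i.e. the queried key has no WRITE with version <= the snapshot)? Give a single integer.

v1: WRITE a=42  (a history now [(1, 42)])
v2: WRITE a=27  (a history now [(1, 42), (2, 27)])
v3: WRITE c=22  (c history now [(3, 22)])
READ b @v2: history=[] -> no version <= 2 -> NONE
READ c @v1: history=[(3, 22)] -> no version <= 1 -> NONE
v4: WRITE c=47  (c history now [(3, 22), (4, 47)])
READ b @v4: history=[] -> no version <= 4 -> NONE
v5: WRITE c=33  (c history now [(3, 22), (4, 47), (5, 33)])
v6: WRITE b=10  (b history now [(6, 10)])
v7: WRITE b=1  (b history now [(6, 10), (7, 1)])
v8: WRITE a=49  (a history now [(1, 42), (2, 27), (8, 49)])
v9: WRITE a=2  (a history now [(1, 42), (2, 27), (8, 49), (9, 2)])
v10: WRITE b=24  (b history now [(6, 10), (7, 1), (10, 24)])
v11: WRITE b=2  (b history now [(6, 10), (7, 1), (10, 24), (11, 2)])
READ a @v3: history=[(1, 42), (2, 27), (8, 49), (9, 2)] -> pick v2 -> 27
v12: WRITE a=3  (a history now [(1, 42), (2, 27), (8, 49), (9, 2), (12, 3)])
v13: WRITE c=36  (c history now [(3, 22), (4, 47), (5, 33), (13, 36)])
v14: WRITE a=21  (a history now [(1, 42), (2, 27), (8, 49), (9, 2), (12, 3), (14, 21)])
v15: WRITE b=0  (b history now [(6, 10), (7, 1), (10, 24), (11, 2), (15, 0)])
READ c @v9: history=[(3, 22), (4, 47), (5, 33), (13, 36)] -> pick v5 -> 33
v16: WRITE b=3  (b history now [(6, 10), (7, 1), (10, 24), (11, 2), (15, 0), (16, 3)])
v17: WRITE b=40  (b history now [(6, 10), (7, 1), (10, 24), (11, 2), (15, 0), (16, 3), (17, 40)])
v18: WRITE b=31  (b history now [(6, 10), (7, 1), (10, 24), (11, 2), (15, 0), (16, 3), (17, 40), (18, 31)])
READ b @v11: history=[(6, 10), (7, 1), (10, 24), (11, 2), (15, 0), (16, 3), (17, 40), (18, 31)] -> pick v11 -> 2
READ a @v10: history=[(1, 42), (2, 27), (8, 49), (9, 2), (12, 3), (14, 21)] -> pick v9 -> 2
v19: WRITE a=31  (a history now [(1, 42), (2, 27), (8, 49), (9, 2), (12, 3), (14, 21), (19, 31)])
v20: WRITE a=35  (a history now [(1, 42), (2, 27), (8, 49), (9, 2), (12, 3), (14, 21), (19, 31), (20, 35)])
v21: WRITE a=46  (a history now [(1, 42), (2, 27), (8, 49), (9, 2), (12, 3), (14, 21), (19, 31), (20, 35), (21, 46)])
v22: WRITE a=7  (a history now [(1, 42), (2, 27), (8, 49), (9, 2), (12, 3), (14, 21), (19, 31), (20, 35), (21, 46), (22, 7)])
v23: WRITE b=0  (b history now [(6, 10), (7, 1), (10, 24), (11, 2), (15, 0), (16, 3), (17, 40), (18, 31), (23, 0)])
v24: WRITE b=43  (b history now [(6, 10), (7, 1), (10, 24), (11, 2), (15, 0), (16, 3), (17, 40), (18, 31), (23, 0), (24, 43)])
v25: WRITE b=11  (b history now [(6, 10), (7, 1), (10, 24), (11, 2), (15, 0), (16, 3), (17, 40), (18, 31), (23, 0), (24, 43), (25, 11)])
Read results in order: ['NONE', 'NONE', 'NONE', '27', '33', '2', '2']
NONE count = 3

Answer: 3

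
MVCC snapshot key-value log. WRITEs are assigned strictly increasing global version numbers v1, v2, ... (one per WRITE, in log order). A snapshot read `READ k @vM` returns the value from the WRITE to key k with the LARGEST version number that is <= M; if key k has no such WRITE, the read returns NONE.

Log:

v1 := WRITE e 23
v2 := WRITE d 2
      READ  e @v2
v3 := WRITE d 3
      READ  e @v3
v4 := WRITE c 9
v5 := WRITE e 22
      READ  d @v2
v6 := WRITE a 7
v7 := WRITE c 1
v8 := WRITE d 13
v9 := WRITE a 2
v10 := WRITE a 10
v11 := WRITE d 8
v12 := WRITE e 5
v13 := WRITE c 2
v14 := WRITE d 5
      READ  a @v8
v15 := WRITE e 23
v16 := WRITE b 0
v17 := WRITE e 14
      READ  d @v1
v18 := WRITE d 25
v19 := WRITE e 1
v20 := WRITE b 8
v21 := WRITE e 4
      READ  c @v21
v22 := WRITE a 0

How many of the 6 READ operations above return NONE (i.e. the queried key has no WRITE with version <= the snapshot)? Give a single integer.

Answer: 1

Derivation:
v1: WRITE e=23  (e history now [(1, 23)])
v2: WRITE d=2  (d history now [(2, 2)])
READ e @v2: history=[(1, 23)] -> pick v1 -> 23
v3: WRITE d=3  (d history now [(2, 2), (3, 3)])
READ e @v3: history=[(1, 23)] -> pick v1 -> 23
v4: WRITE c=9  (c history now [(4, 9)])
v5: WRITE e=22  (e history now [(1, 23), (5, 22)])
READ d @v2: history=[(2, 2), (3, 3)] -> pick v2 -> 2
v6: WRITE a=7  (a history now [(6, 7)])
v7: WRITE c=1  (c history now [(4, 9), (7, 1)])
v8: WRITE d=13  (d history now [(2, 2), (3, 3), (8, 13)])
v9: WRITE a=2  (a history now [(6, 7), (9, 2)])
v10: WRITE a=10  (a history now [(6, 7), (9, 2), (10, 10)])
v11: WRITE d=8  (d history now [(2, 2), (3, 3), (8, 13), (11, 8)])
v12: WRITE e=5  (e history now [(1, 23), (5, 22), (12, 5)])
v13: WRITE c=2  (c history now [(4, 9), (7, 1), (13, 2)])
v14: WRITE d=5  (d history now [(2, 2), (3, 3), (8, 13), (11, 8), (14, 5)])
READ a @v8: history=[(6, 7), (9, 2), (10, 10)] -> pick v6 -> 7
v15: WRITE e=23  (e history now [(1, 23), (5, 22), (12, 5), (15, 23)])
v16: WRITE b=0  (b history now [(16, 0)])
v17: WRITE e=14  (e history now [(1, 23), (5, 22), (12, 5), (15, 23), (17, 14)])
READ d @v1: history=[(2, 2), (3, 3), (8, 13), (11, 8), (14, 5)] -> no version <= 1 -> NONE
v18: WRITE d=25  (d history now [(2, 2), (3, 3), (8, 13), (11, 8), (14, 5), (18, 25)])
v19: WRITE e=1  (e history now [(1, 23), (5, 22), (12, 5), (15, 23), (17, 14), (19, 1)])
v20: WRITE b=8  (b history now [(16, 0), (20, 8)])
v21: WRITE e=4  (e history now [(1, 23), (5, 22), (12, 5), (15, 23), (17, 14), (19, 1), (21, 4)])
READ c @v21: history=[(4, 9), (7, 1), (13, 2)] -> pick v13 -> 2
v22: WRITE a=0  (a history now [(6, 7), (9, 2), (10, 10), (22, 0)])
Read results in order: ['23', '23', '2', '7', 'NONE', '2']
NONE count = 1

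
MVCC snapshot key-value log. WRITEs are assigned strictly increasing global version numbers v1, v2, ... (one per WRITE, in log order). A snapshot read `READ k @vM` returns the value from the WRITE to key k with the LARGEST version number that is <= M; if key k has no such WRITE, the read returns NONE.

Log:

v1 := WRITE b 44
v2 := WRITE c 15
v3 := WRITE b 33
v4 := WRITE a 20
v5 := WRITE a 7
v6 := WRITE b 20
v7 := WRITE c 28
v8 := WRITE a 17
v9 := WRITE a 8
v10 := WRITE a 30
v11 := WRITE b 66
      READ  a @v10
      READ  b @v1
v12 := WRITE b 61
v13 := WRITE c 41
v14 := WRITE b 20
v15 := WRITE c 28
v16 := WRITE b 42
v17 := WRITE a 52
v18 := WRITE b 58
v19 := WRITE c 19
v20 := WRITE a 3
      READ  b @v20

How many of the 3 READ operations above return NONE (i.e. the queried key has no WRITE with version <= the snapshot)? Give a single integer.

Answer: 0

Derivation:
v1: WRITE b=44  (b history now [(1, 44)])
v2: WRITE c=15  (c history now [(2, 15)])
v3: WRITE b=33  (b history now [(1, 44), (3, 33)])
v4: WRITE a=20  (a history now [(4, 20)])
v5: WRITE a=7  (a history now [(4, 20), (5, 7)])
v6: WRITE b=20  (b history now [(1, 44), (3, 33), (6, 20)])
v7: WRITE c=28  (c history now [(2, 15), (7, 28)])
v8: WRITE a=17  (a history now [(4, 20), (5, 7), (8, 17)])
v9: WRITE a=8  (a history now [(4, 20), (5, 7), (8, 17), (9, 8)])
v10: WRITE a=30  (a history now [(4, 20), (5, 7), (8, 17), (9, 8), (10, 30)])
v11: WRITE b=66  (b history now [(1, 44), (3, 33), (6, 20), (11, 66)])
READ a @v10: history=[(4, 20), (5, 7), (8, 17), (9, 8), (10, 30)] -> pick v10 -> 30
READ b @v1: history=[(1, 44), (3, 33), (6, 20), (11, 66)] -> pick v1 -> 44
v12: WRITE b=61  (b history now [(1, 44), (3, 33), (6, 20), (11, 66), (12, 61)])
v13: WRITE c=41  (c history now [(2, 15), (7, 28), (13, 41)])
v14: WRITE b=20  (b history now [(1, 44), (3, 33), (6, 20), (11, 66), (12, 61), (14, 20)])
v15: WRITE c=28  (c history now [(2, 15), (7, 28), (13, 41), (15, 28)])
v16: WRITE b=42  (b history now [(1, 44), (3, 33), (6, 20), (11, 66), (12, 61), (14, 20), (16, 42)])
v17: WRITE a=52  (a history now [(4, 20), (5, 7), (8, 17), (9, 8), (10, 30), (17, 52)])
v18: WRITE b=58  (b history now [(1, 44), (3, 33), (6, 20), (11, 66), (12, 61), (14, 20), (16, 42), (18, 58)])
v19: WRITE c=19  (c history now [(2, 15), (7, 28), (13, 41), (15, 28), (19, 19)])
v20: WRITE a=3  (a history now [(4, 20), (5, 7), (8, 17), (9, 8), (10, 30), (17, 52), (20, 3)])
READ b @v20: history=[(1, 44), (3, 33), (6, 20), (11, 66), (12, 61), (14, 20), (16, 42), (18, 58)] -> pick v18 -> 58
Read results in order: ['30', '44', '58']
NONE count = 0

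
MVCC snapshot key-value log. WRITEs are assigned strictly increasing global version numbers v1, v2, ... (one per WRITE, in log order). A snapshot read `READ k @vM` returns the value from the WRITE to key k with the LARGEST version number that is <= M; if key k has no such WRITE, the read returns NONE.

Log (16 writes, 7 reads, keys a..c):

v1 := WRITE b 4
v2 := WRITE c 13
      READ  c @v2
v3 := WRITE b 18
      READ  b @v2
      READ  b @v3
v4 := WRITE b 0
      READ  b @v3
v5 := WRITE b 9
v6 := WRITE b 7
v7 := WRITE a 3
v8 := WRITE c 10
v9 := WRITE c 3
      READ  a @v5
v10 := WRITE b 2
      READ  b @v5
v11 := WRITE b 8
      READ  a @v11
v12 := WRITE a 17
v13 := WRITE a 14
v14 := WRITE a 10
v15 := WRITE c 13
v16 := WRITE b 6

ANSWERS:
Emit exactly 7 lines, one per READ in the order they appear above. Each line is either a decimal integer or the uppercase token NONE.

v1: WRITE b=4  (b history now [(1, 4)])
v2: WRITE c=13  (c history now [(2, 13)])
READ c @v2: history=[(2, 13)] -> pick v2 -> 13
v3: WRITE b=18  (b history now [(1, 4), (3, 18)])
READ b @v2: history=[(1, 4), (3, 18)] -> pick v1 -> 4
READ b @v3: history=[(1, 4), (3, 18)] -> pick v3 -> 18
v4: WRITE b=0  (b history now [(1, 4), (3, 18), (4, 0)])
READ b @v3: history=[(1, 4), (3, 18), (4, 0)] -> pick v3 -> 18
v5: WRITE b=9  (b history now [(1, 4), (3, 18), (4, 0), (5, 9)])
v6: WRITE b=7  (b history now [(1, 4), (3, 18), (4, 0), (5, 9), (6, 7)])
v7: WRITE a=3  (a history now [(7, 3)])
v8: WRITE c=10  (c history now [(2, 13), (8, 10)])
v9: WRITE c=3  (c history now [(2, 13), (8, 10), (9, 3)])
READ a @v5: history=[(7, 3)] -> no version <= 5 -> NONE
v10: WRITE b=2  (b history now [(1, 4), (3, 18), (4, 0), (5, 9), (6, 7), (10, 2)])
READ b @v5: history=[(1, 4), (3, 18), (4, 0), (5, 9), (6, 7), (10, 2)] -> pick v5 -> 9
v11: WRITE b=8  (b history now [(1, 4), (3, 18), (4, 0), (5, 9), (6, 7), (10, 2), (11, 8)])
READ a @v11: history=[(7, 3)] -> pick v7 -> 3
v12: WRITE a=17  (a history now [(7, 3), (12, 17)])
v13: WRITE a=14  (a history now [(7, 3), (12, 17), (13, 14)])
v14: WRITE a=10  (a history now [(7, 3), (12, 17), (13, 14), (14, 10)])
v15: WRITE c=13  (c history now [(2, 13), (8, 10), (9, 3), (15, 13)])
v16: WRITE b=6  (b history now [(1, 4), (3, 18), (4, 0), (5, 9), (6, 7), (10, 2), (11, 8), (16, 6)])

Answer: 13
4
18
18
NONE
9
3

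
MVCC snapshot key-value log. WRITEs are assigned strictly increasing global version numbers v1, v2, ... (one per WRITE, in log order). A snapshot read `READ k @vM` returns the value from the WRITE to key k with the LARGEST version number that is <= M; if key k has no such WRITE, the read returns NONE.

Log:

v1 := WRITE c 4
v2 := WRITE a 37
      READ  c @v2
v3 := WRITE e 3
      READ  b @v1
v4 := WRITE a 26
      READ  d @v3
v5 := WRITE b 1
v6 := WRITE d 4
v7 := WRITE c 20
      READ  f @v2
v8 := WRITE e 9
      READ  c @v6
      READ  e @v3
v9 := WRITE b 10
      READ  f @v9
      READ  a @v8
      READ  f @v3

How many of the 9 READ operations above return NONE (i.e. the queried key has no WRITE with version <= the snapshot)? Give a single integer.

Answer: 5

Derivation:
v1: WRITE c=4  (c history now [(1, 4)])
v2: WRITE a=37  (a history now [(2, 37)])
READ c @v2: history=[(1, 4)] -> pick v1 -> 4
v3: WRITE e=3  (e history now [(3, 3)])
READ b @v1: history=[] -> no version <= 1 -> NONE
v4: WRITE a=26  (a history now [(2, 37), (4, 26)])
READ d @v3: history=[] -> no version <= 3 -> NONE
v5: WRITE b=1  (b history now [(5, 1)])
v6: WRITE d=4  (d history now [(6, 4)])
v7: WRITE c=20  (c history now [(1, 4), (7, 20)])
READ f @v2: history=[] -> no version <= 2 -> NONE
v8: WRITE e=9  (e history now [(3, 3), (8, 9)])
READ c @v6: history=[(1, 4), (7, 20)] -> pick v1 -> 4
READ e @v3: history=[(3, 3), (8, 9)] -> pick v3 -> 3
v9: WRITE b=10  (b history now [(5, 1), (9, 10)])
READ f @v9: history=[] -> no version <= 9 -> NONE
READ a @v8: history=[(2, 37), (4, 26)] -> pick v4 -> 26
READ f @v3: history=[] -> no version <= 3 -> NONE
Read results in order: ['4', 'NONE', 'NONE', 'NONE', '4', '3', 'NONE', '26', 'NONE']
NONE count = 5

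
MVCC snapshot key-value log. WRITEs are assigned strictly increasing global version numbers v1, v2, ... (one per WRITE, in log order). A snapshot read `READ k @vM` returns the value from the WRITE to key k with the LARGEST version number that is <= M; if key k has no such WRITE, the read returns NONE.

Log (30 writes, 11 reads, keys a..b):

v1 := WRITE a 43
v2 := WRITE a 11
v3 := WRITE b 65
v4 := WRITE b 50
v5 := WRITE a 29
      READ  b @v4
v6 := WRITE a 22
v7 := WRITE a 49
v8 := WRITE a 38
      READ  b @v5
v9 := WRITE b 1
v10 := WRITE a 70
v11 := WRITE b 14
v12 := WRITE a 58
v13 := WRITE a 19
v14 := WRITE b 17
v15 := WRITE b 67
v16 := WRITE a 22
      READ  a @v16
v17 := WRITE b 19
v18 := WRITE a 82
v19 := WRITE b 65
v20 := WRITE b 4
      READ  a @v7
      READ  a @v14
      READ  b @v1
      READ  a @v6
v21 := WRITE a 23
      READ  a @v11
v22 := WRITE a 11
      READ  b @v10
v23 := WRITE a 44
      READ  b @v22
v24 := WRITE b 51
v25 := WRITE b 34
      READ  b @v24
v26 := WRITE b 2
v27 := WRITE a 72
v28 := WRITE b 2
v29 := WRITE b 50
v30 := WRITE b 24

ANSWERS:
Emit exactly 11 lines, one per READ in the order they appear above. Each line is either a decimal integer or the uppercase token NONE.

v1: WRITE a=43  (a history now [(1, 43)])
v2: WRITE a=11  (a history now [(1, 43), (2, 11)])
v3: WRITE b=65  (b history now [(3, 65)])
v4: WRITE b=50  (b history now [(3, 65), (4, 50)])
v5: WRITE a=29  (a history now [(1, 43), (2, 11), (5, 29)])
READ b @v4: history=[(3, 65), (4, 50)] -> pick v4 -> 50
v6: WRITE a=22  (a history now [(1, 43), (2, 11), (5, 29), (6, 22)])
v7: WRITE a=49  (a history now [(1, 43), (2, 11), (5, 29), (6, 22), (7, 49)])
v8: WRITE a=38  (a history now [(1, 43), (2, 11), (5, 29), (6, 22), (7, 49), (8, 38)])
READ b @v5: history=[(3, 65), (4, 50)] -> pick v4 -> 50
v9: WRITE b=1  (b history now [(3, 65), (4, 50), (9, 1)])
v10: WRITE a=70  (a history now [(1, 43), (2, 11), (5, 29), (6, 22), (7, 49), (8, 38), (10, 70)])
v11: WRITE b=14  (b history now [(3, 65), (4, 50), (9, 1), (11, 14)])
v12: WRITE a=58  (a history now [(1, 43), (2, 11), (5, 29), (6, 22), (7, 49), (8, 38), (10, 70), (12, 58)])
v13: WRITE a=19  (a history now [(1, 43), (2, 11), (5, 29), (6, 22), (7, 49), (8, 38), (10, 70), (12, 58), (13, 19)])
v14: WRITE b=17  (b history now [(3, 65), (4, 50), (9, 1), (11, 14), (14, 17)])
v15: WRITE b=67  (b history now [(3, 65), (4, 50), (9, 1), (11, 14), (14, 17), (15, 67)])
v16: WRITE a=22  (a history now [(1, 43), (2, 11), (5, 29), (6, 22), (7, 49), (8, 38), (10, 70), (12, 58), (13, 19), (16, 22)])
READ a @v16: history=[(1, 43), (2, 11), (5, 29), (6, 22), (7, 49), (8, 38), (10, 70), (12, 58), (13, 19), (16, 22)] -> pick v16 -> 22
v17: WRITE b=19  (b history now [(3, 65), (4, 50), (9, 1), (11, 14), (14, 17), (15, 67), (17, 19)])
v18: WRITE a=82  (a history now [(1, 43), (2, 11), (5, 29), (6, 22), (7, 49), (8, 38), (10, 70), (12, 58), (13, 19), (16, 22), (18, 82)])
v19: WRITE b=65  (b history now [(3, 65), (4, 50), (9, 1), (11, 14), (14, 17), (15, 67), (17, 19), (19, 65)])
v20: WRITE b=4  (b history now [(3, 65), (4, 50), (9, 1), (11, 14), (14, 17), (15, 67), (17, 19), (19, 65), (20, 4)])
READ a @v7: history=[(1, 43), (2, 11), (5, 29), (6, 22), (7, 49), (8, 38), (10, 70), (12, 58), (13, 19), (16, 22), (18, 82)] -> pick v7 -> 49
READ a @v14: history=[(1, 43), (2, 11), (5, 29), (6, 22), (7, 49), (8, 38), (10, 70), (12, 58), (13, 19), (16, 22), (18, 82)] -> pick v13 -> 19
READ b @v1: history=[(3, 65), (4, 50), (9, 1), (11, 14), (14, 17), (15, 67), (17, 19), (19, 65), (20, 4)] -> no version <= 1 -> NONE
READ a @v6: history=[(1, 43), (2, 11), (5, 29), (6, 22), (7, 49), (8, 38), (10, 70), (12, 58), (13, 19), (16, 22), (18, 82)] -> pick v6 -> 22
v21: WRITE a=23  (a history now [(1, 43), (2, 11), (5, 29), (6, 22), (7, 49), (8, 38), (10, 70), (12, 58), (13, 19), (16, 22), (18, 82), (21, 23)])
READ a @v11: history=[(1, 43), (2, 11), (5, 29), (6, 22), (7, 49), (8, 38), (10, 70), (12, 58), (13, 19), (16, 22), (18, 82), (21, 23)] -> pick v10 -> 70
v22: WRITE a=11  (a history now [(1, 43), (2, 11), (5, 29), (6, 22), (7, 49), (8, 38), (10, 70), (12, 58), (13, 19), (16, 22), (18, 82), (21, 23), (22, 11)])
READ b @v10: history=[(3, 65), (4, 50), (9, 1), (11, 14), (14, 17), (15, 67), (17, 19), (19, 65), (20, 4)] -> pick v9 -> 1
v23: WRITE a=44  (a history now [(1, 43), (2, 11), (5, 29), (6, 22), (7, 49), (8, 38), (10, 70), (12, 58), (13, 19), (16, 22), (18, 82), (21, 23), (22, 11), (23, 44)])
READ b @v22: history=[(3, 65), (4, 50), (9, 1), (11, 14), (14, 17), (15, 67), (17, 19), (19, 65), (20, 4)] -> pick v20 -> 4
v24: WRITE b=51  (b history now [(3, 65), (4, 50), (9, 1), (11, 14), (14, 17), (15, 67), (17, 19), (19, 65), (20, 4), (24, 51)])
v25: WRITE b=34  (b history now [(3, 65), (4, 50), (9, 1), (11, 14), (14, 17), (15, 67), (17, 19), (19, 65), (20, 4), (24, 51), (25, 34)])
READ b @v24: history=[(3, 65), (4, 50), (9, 1), (11, 14), (14, 17), (15, 67), (17, 19), (19, 65), (20, 4), (24, 51), (25, 34)] -> pick v24 -> 51
v26: WRITE b=2  (b history now [(3, 65), (4, 50), (9, 1), (11, 14), (14, 17), (15, 67), (17, 19), (19, 65), (20, 4), (24, 51), (25, 34), (26, 2)])
v27: WRITE a=72  (a history now [(1, 43), (2, 11), (5, 29), (6, 22), (7, 49), (8, 38), (10, 70), (12, 58), (13, 19), (16, 22), (18, 82), (21, 23), (22, 11), (23, 44), (27, 72)])
v28: WRITE b=2  (b history now [(3, 65), (4, 50), (9, 1), (11, 14), (14, 17), (15, 67), (17, 19), (19, 65), (20, 4), (24, 51), (25, 34), (26, 2), (28, 2)])
v29: WRITE b=50  (b history now [(3, 65), (4, 50), (9, 1), (11, 14), (14, 17), (15, 67), (17, 19), (19, 65), (20, 4), (24, 51), (25, 34), (26, 2), (28, 2), (29, 50)])
v30: WRITE b=24  (b history now [(3, 65), (4, 50), (9, 1), (11, 14), (14, 17), (15, 67), (17, 19), (19, 65), (20, 4), (24, 51), (25, 34), (26, 2), (28, 2), (29, 50), (30, 24)])

Answer: 50
50
22
49
19
NONE
22
70
1
4
51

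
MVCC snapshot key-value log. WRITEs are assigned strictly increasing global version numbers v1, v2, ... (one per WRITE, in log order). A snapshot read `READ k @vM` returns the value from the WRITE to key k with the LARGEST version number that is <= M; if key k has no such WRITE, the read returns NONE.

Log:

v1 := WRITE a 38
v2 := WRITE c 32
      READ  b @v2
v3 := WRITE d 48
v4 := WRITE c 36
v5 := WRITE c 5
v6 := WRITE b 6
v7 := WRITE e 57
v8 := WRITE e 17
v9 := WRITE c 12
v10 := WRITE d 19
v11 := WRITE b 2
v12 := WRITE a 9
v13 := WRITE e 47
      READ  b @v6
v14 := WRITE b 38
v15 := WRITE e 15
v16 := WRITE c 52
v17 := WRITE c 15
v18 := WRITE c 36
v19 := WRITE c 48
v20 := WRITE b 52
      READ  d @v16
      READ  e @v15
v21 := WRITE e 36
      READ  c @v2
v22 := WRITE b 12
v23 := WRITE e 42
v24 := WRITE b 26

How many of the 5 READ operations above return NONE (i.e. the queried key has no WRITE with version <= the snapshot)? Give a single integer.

Answer: 1

Derivation:
v1: WRITE a=38  (a history now [(1, 38)])
v2: WRITE c=32  (c history now [(2, 32)])
READ b @v2: history=[] -> no version <= 2 -> NONE
v3: WRITE d=48  (d history now [(3, 48)])
v4: WRITE c=36  (c history now [(2, 32), (4, 36)])
v5: WRITE c=5  (c history now [(2, 32), (4, 36), (5, 5)])
v6: WRITE b=6  (b history now [(6, 6)])
v7: WRITE e=57  (e history now [(7, 57)])
v8: WRITE e=17  (e history now [(7, 57), (8, 17)])
v9: WRITE c=12  (c history now [(2, 32), (4, 36), (5, 5), (9, 12)])
v10: WRITE d=19  (d history now [(3, 48), (10, 19)])
v11: WRITE b=2  (b history now [(6, 6), (11, 2)])
v12: WRITE a=9  (a history now [(1, 38), (12, 9)])
v13: WRITE e=47  (e history now [(7, 57), (8, 17), (13, 47)])
READ b @v6: history=[(6, 6), (11, 2)] -> pick v6 -> 6
v14: WRITE b=38  (b history now [(6, 6), (11, 2), (14, 38)])
v15: WRITE e=15  (e history now [(7, 57), (8, 17), (13, 47), (15, 15)])
v16: WRITE c=52  (c history now [(2, 32), (4, 36), (5, 5), (9, 12), (16, 52)])
v17: WRITE c=15  (c history now [(2, 32), (4, 36), (5, 5), (9, 12), (16, 52), (17, 15)])
v18: WRITE c=36  (c history now [(2, 32), (4, 36), (5, 5), (9, 12), (16, 52), (17, 15), (18, 36)])
v19: WRITE c=48  (c history now [(2, 32), (4, 36), (5, 5), (9, 12), (16, 52), (17, 15), (18, 36), (19, 48)])
v20: WRITE b=52  (b history now [(6, 6), (11, 2), (14, 38), (20, 52)])
READ d @v16: history=[(3, 48), (10, 19)] -> pick v10 -> 19
READ e @v15: history=[(7, 57), (8, 17), (13, 47), (15, 15)] -> pick v15 -> 15
v21: WRITE e=36  (e history now [(7, 57), (8, 17), (13, 47), (15, 15), (21, 36)])
READ c @v2: history=[(2, 32), (4, 36), (5, 5), (9, 12), (16, 52), (17, 15), (18, 36), (19, 48)] -> pick v2 -> 32
v22: WRITE b=12  (b history now [(6, 6), (11, 2), (14, 38), (20, 52), (22, 12)])
v23: WRITE e=42  (e history now [(7, 57), (8, 17), (13, 47), (15, 15), (21, 36), (23, 42)])
v24: WRITE b=26  (b history now [(6, 6), (11, 2), (14, 38), (20, 52), (22, 12), (24, 26)])
Read results in order: ['NONE', '6', '19', '15', '32']
NONE count = 1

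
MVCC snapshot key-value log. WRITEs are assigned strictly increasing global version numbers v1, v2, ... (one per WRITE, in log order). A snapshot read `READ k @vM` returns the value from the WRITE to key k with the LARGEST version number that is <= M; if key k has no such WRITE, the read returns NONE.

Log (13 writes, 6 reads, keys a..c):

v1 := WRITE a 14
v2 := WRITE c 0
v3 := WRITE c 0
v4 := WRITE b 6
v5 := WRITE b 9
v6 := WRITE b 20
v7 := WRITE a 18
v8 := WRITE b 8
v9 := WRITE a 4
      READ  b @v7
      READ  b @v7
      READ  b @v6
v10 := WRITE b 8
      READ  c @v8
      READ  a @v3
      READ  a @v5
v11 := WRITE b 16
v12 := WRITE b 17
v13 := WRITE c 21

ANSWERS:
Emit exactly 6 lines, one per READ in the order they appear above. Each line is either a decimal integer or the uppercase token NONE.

v1: WRITE a=14  (a history now [(1, 14)])
v2: WRITE c=0  (c history now [(2, 0)])
v3: WRITE c=0  (c history now [(2, 0), (3, 0)])
v4: WRITE b=6  (b history now [(4, 6)])
v5: WRITE b=9  (b history now [(4, 6), (5, 9)])
v6: WRITE b=20  (b history now [(4, 6), (5, 9), (6, 20)])
v7: WRITE a=18  (a history now [(1, 14), (7, 18)])
v8: WRITE b=8  (b history now [(4, 6), (5, 9), (6, 20), (8, 8)])
v9: WRITE a=4  (a history now [(1, 14), (7, 18), (9, 4)])
READ b @v7: history=[(4, 6), (5, 9), (6, 20), (8, 8)] -> pick v6 -> 20
READ b @v7: history=[(4, 6), (5, 9), (6, 20), (8, 8)] -> pick v6 -> 20
READ b @v6: history=[(4, 6), (5, 9), (6, 20), (8, 8)] -> pick v6 -> 20
v10: WRITE b=8  (b history now [(4, 6), (5, 9), (6, 20), (8, 8), (10, 8)])
READ c @v8: history=[(2, 0), (3, 0)] -> pick v3 -> 0
READ a @v3: history=[(1, 14), (7, 18), (9, 4)] -> pick v1 -> 14
READ a @v5: history=[(1, 14), (7, 18), (9, 4)] -> pick v1 -> 14
v11: WRITE b=16  (b history now [(4, 6), (5, 9), (6, 20), (8, 8), (10, 8), (11, 16)])
v12: WRITE b=17  (b history now [(4, 6), (5, 9), (6, 20), (8, 8), (10, 8), (11, 16), (12, 17)])
v13: WRITE c=21  (c history now [(2, 0), (3, 0), (13, 21)])

Answer: 20
20
20
0
14
14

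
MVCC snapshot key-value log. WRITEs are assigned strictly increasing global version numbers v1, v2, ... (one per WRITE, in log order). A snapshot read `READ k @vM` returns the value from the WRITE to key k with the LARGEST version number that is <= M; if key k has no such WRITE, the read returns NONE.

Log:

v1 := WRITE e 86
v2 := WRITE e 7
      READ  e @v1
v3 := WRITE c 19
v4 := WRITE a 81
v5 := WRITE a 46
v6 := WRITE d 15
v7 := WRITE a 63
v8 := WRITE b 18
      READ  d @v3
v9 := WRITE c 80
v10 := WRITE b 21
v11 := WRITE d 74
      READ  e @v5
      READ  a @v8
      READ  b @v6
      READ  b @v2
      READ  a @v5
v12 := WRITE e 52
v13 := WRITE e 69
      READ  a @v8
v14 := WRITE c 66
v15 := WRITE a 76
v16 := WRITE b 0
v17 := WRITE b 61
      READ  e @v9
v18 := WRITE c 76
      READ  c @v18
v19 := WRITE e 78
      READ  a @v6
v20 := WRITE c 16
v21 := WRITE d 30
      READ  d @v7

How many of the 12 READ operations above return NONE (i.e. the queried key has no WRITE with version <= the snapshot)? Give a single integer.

v1: WRITE e=86  (e history now [(1, 86)])
v2: WRITE e=7  (e history now [(1, 86), (2, 7)])
READ e @v1: history=[(1, 86), (2, 7)] -> pick v1 -> 86
v3: WRITE c=19  (c history now [(3, 19)])
v4: WRITE a=81  (a history now [(4, 81)])
v5: WRITE a=46  (a history now [(4, 81), (5, 46)])
v6: WRITE d=15  (d history now [(6, 15)])
v7: WRITE a=63  (a history now [(4, 81), (5, 46), (7, 63)])
v8: WRITE b=18  (b history now [(8, 18)])
READ d @v3: history=[(6, 15)] -> no version <= 3 -> NONE
v9: WRITE c=80  (c history now [(3, 19), (9, 80)])
v10: WRITE b=21  (b history now [(8, 18), (10, 21)])
v11: WRITE d=74  (d history now [(6, 15), (11, 74)])
READ e @v5: history=[(1, 86), (2, 7)] -> pick v2 -> 7
READ a @v8: history=[(4, 81), (5, 46), (7, 63)] -> pick v7 -> 63
READ b @v6: history=[(8, 18), (10, 21)] -> no version <= 6 -> NONE
READ b @v2: history=[(8, 18), (10, 21)] -> no version <= 2 -> NONE
READ a @v5: history=[(4, 81), (5, 46), (7, 63)] -> pick v5 -> 46
v12: WRITE e=52  (e history now [(1, 86), (2, 7), (12, 52)])
v13: WRITE e=69  (e history now [(1, 86), (2, 7), (12, 52), (13, 69)])
READ a @v8: history=[(4, 81), (5, 46), (7, 63)] -> pick v7 -> 63
v14: WRITE c=66  (c history now [(3, 19), (9, 80), (14, 66)])
v15: WRITE a=76  (a history now [(4, 81), (5, 46), (7, 63), (15, 76)])
v16: WRITE b=0  (b history now [(8, 18), (10, 21), (16, 0)])
v17: WRITE b=61  (b history now [(8, 18), (10, 21), (16, 0), (17, 61)])
READ e @v9: history=[(1, 86), (2, 7), (12, 52), (13, 69)] -> pick v2 -> 7
v18: WRITE c=76  (c history now [(3, 19), (9, 80), (14, 66), (18, 76)])
READ c @v18: history=[(3, 19), (9, 80), (14, 66), (18, 76)] -> pick v18 -> 76
v19: WRITE e=78  (e history now [(1, 86), (2, 7), (12, 52), (13, 69), (19, 78)])
READ a @v6: history=[(4, 81), (5, 46), (7, 63), (15, 76)] -> pick v5 -> 46
v20: WRITE c=16  (c history now [(3, 19), (9, 80), (14, 66), (18, 76), (20, 16)])
v21: WRITE d=30  (d history now [(6, 15), (11, 74), (21, 30)])
READ d @v7: history=[(6, 15), (11, 74), (21, 30)] -> pick v6 -> 15
Read results in order: ['86', 'NONE', '7', '63', 'NONE', 'NONE', '46', '63', '7', '76', '46', '15']
NONE count = 3

Answer: 3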